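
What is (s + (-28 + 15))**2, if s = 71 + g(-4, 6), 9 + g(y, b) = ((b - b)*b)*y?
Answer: 2401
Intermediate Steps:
g(y, b) = -9 (g(y, b) = -9 + ((b - b)*b)*y = -9 + (0*b)*y = -9 + 0*y = -9 + 0 = -9)
s = 62 (s = 71 - 9 = 62)
(s + (-28 + 15))**2 = (62 + (-28 + 15))**2 = (62 - 13)**2 = 49**2 = 2401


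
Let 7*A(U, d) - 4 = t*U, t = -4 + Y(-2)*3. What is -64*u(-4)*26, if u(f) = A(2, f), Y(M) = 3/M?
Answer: 21632/7 ≈ 3090.3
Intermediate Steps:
t = -17/2 (t = -4 + (3/(-2))*3 = -4 + (3*(-½))*3 = -4 - 3/2*3 = -4 - 9/2 = -17/2 ≈ -8.5000)
A(U, d) = 4/7 - 17*U/14 (A(U, d) = 4/7 + (-17*U/2)/7 = 4/7 - 17*U/14)
u(f) = -13/7 (u(f) = 4/7 - 17/14*2 = 4/7 - 17/7 = -13/7)
-64*u(-4)*26 = -64*(-13/7)*26 = (832/7)*26 = 21632/7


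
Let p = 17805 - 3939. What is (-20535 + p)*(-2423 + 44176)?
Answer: -278450757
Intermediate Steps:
p = 13866
(-20535 + p)*(-2423 + 44176) = (-20535 + 13866)*(-2423 + 44176) = -6669*41753 = -278450757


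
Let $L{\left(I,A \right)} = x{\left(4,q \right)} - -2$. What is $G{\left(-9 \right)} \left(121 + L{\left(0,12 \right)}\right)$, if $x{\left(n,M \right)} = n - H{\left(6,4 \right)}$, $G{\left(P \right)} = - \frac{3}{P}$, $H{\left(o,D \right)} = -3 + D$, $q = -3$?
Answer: $42$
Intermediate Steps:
$x{\left(n,M \right)} = -1 + n$ ($x{\left(n,M \right)} = n - \left(-3 + 4\right) = n - 1 = -1 + n$)
$L{\left(I,A \right)} = 5$ ($L{\left(I,A \right)} = \left(-1 + 4\right) - -2 = 3 + 2 = 5$)
$G{\left(-9 \right)} \left(121 + L{\left(0,12 \right)}\right) = - \frac{3}{-9} \left(121 + 5\right) = \left(-3\right) \left(- \frac{1}{9}\right) 126 = \frac{1}{3} \cdot 126 = 42$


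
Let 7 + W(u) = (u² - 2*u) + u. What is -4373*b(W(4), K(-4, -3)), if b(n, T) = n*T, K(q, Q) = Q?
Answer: 65595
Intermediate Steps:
W(u) = -7 + u² - u (W(u) = -7 + ((u² - 2*u) + u) = -7 + (u² - u) = -7 + u² - u)
b(n, T) = T*n
-4373*b(W(4), K(-4, -3)) = -(-13119)*(-7 + 4² - 1*4) = -(-13119)*(-7 + 16 - 4) = -(-13119)*5 = -4373*(-15) = 65595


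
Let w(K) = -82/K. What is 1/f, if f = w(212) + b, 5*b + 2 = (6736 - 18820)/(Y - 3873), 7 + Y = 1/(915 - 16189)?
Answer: -31409454130/5148193761 ≈ -6.1011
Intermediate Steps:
Y = -106919/15274 (Y = -7 + 1/(915 - 16189) = -7 + 1/(-15274) = -7 - 1/15274 = -106919/15274 ≈ -7.0001)
b = 66044774/296315605 (b = -⅖ + ((6736 - 18820)/(-106919/15274 - 3873))/5 = -⅖ + (-12084/(-59263121/15274))/5 = -⅖ + (-12084*(-15274/59263121))/5 = -⅖ + (⅕)*(184571016/59263121) = -⅖ + 184571016/296315605 = 66044774/296315605 ≈ 0.22289)
f = -5148193761/31409454130 (f = -82/212 + 66044774/296315605 = -82*1/212 + 66044774/296315605 = -41/106 + 66044774/296315605 = -5148193761/31409454130 ≈ -0.16391)
1/f = 1/(-5148193761/31409454130) = -31409454130/5148193761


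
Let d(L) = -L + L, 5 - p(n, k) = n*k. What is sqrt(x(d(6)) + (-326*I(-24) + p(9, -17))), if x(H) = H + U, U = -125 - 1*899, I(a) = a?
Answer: 7*sqrt(142) ≈ 83.415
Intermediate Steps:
p(n, k) = 5 - k*n (p(n, k) = 5 - n*k = 5 - k*n)
U = -1024 (U = -125 - 899 = -1024)
d(L) = 0
x(H) = -1024 + H (x(H) = H - 1024 = -1024 + H)
sqrt(x(d(6)) + (-326*I(-24) + p(9, -17))) = sqrt((-1024 + 0) + (-326*(-24) + (5 - 1*(-17)*9))) = sqrt(-1024 + (7824 + (5 + 153))) = sqrt(-1024 + (7824 + 158)) = sqrt(-1024 + 7982) = sqrt(6958) = 7*sqrt(142)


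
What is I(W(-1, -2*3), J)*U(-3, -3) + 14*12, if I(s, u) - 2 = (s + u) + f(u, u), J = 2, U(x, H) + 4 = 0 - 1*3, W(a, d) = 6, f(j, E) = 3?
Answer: 77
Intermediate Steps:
U(x, H) = -7 (U(x, H) = -4 + (0 - 1*3) = -4 + (0 - 3) = -4 - 3 = -7)
I(s, u) = 5 + s + u (I(s, u) = 2 + ((s + u) + 3) = 2 + (3 + s + u) = 5 + s + u)
I(W(-1, -2*3), J)*U(-3, -3) + 14*12 = (5 + 6 + 2)*(-7) + 14*12 = 13*(-7) + 168 = -91 + 168 = 77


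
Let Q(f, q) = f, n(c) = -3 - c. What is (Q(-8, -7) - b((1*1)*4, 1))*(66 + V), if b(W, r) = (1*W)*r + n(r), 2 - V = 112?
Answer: 352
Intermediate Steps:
V = -110 (V = 2 - 1*112 = 2 - 112 = -110)
b(W, r) = -3 - r + W*r (b(W, r) = (1*W)*r + (-3 - r) = W*r + (-3 - r) = -3 - r + W*r)
(Q(-8, -7) - b((1*1)*4, 1))*(66 + V) = (-8 - (-3 - 1*1 + ((1*1)*4)*1))*(66 - 110) = (-8 - (-3 - 1 + (1*4)*1))*(-44) = (-8 - (-3 - 1 + 4*1))*(-44) = (-8 - (-3 - 1 + 4))*(-44) = (-8 - 1*0)*(-44) = (-8 + 0)*(-44) = -8*(-44) = 352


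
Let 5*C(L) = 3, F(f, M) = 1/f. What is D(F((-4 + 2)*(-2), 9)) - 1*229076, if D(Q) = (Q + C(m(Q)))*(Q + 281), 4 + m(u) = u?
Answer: -3661391/16 ≈ -2.2884e+5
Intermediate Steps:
m(u) = -4 + u
C(L) = ⅗ (C(L) = (⅕)*3 = ⅗)
D(Q) = (281 + Q)*(⅗ + Q) (D(Q) = (Q + ⅗)*(Q + 281) = (⅗ + Q)*(281 + Q) = (281 + Q)*(⅗ + Q))
D(F((-4 + 2)*(-2), 9)) - 1*229076 = (843/5 + (1/((-4 + 2)*(-2)))² + 1408/(5*(((-4 + 2)*(-2))))) - 1*229076 = (843/5 + (1/(-2*(-2)))² + 1408/(5*((-2*(-2))))) - 229076 = (843/5 + (1/4)² + (1408/5)/4) - 229076 = (843/5 + (¼)² + (1408/5)*(¼)) - 229076 = (843/5 + 1/16 + 352/5) - 229076 = 3825/16 - 229076 = -3661391/16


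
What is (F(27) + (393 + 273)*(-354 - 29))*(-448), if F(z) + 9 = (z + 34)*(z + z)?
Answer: 112803264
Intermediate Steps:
F(z) = -9 + 2*z*(34 + z) (F(z) = -9 + (z + 34)*(z + z) = -9 + (34 + z)*(2*z) = -9 + 2*z*(34 + z))
(F(27) + (393 + 273)*(-354 - 29))*(-448) = ((-9 + 2*27² + 68*27) + (393 + 273)*(-354 - 29))*(-448) = ((-9 + 2*729 + 1836) + 666*(-383))*(-448) = ((-9 + 1458 + 1836) - 255078)*(-448) = (3285 - 255078)*(-448) = -251793*(-448) = 112803264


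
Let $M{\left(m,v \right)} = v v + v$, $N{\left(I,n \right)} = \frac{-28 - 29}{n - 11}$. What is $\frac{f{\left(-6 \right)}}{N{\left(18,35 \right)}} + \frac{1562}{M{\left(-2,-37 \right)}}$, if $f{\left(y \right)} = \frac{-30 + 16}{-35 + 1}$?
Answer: $\frac{214967}{215118} \approx 0.9993$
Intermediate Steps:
$N{\left(I,n \right)} = - \frac{57}{-11 + n}$
$M{\left(m,v \right)} = v + v^{2}$ ($M{\left(m,v \right)} = v^{2} + v = v + v^{2}$)
$f{\left(y \right)} = \frac{7}{17}$ ($f{\left(y \right)} = - \frac{14}{-34} = \left(-14\right) \left(- \frac{1}{34}\right) = \frac{7}{17}$)
$\frac{f{\left(-6 \right)}}{N{\left(18,35 \right)}} + \frac{1562}{M{\left(-2,-37 \right)}} = \frac{7}{17 \left(- \frac{57}{-11 + 35}\right)} + \frac{1562}{\left(-37\right) \left(1 - 37\right)} = \frac{7}{17 \left(- \frac{57}{24}\right)} + \frac{1562}{\left(-37\right) \left(-36\right)} = \frac{7}{17 \left(\left(-57\right) \frac{1}{24}\right)} + \frac{1562}{1332} = \frac{7}{17 \left(- \frac{19}{8}\right)} + 1562 \cdot \frac{1}{1332} = \frac{7}{17} \left(- \frac{8}{19}\right) + \frac{781}{666} = - \frac{56}{323} + \frac{781}{666} = \frac{214967}{215118}$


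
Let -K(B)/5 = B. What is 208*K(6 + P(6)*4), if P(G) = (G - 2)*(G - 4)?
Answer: -39520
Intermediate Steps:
P(G) = (-4 + G)*(-2 + G) (P(G) = (-2 + G)*(-4 + G) = (-4 + G)*(-2 + G))
K(B) = -5*B
208*K(6 + P(6)*4) = 208*(-5*(6 + (8 + 6**2 - 6*6)*4)) = 208*(-5*(6 + (8 + 36 - 36)*4)) = 208*(-5*(6 + 8*4)) = 208*(-5*(6 + 32)) = 208*(-5*38) = 208*(-190) = -39520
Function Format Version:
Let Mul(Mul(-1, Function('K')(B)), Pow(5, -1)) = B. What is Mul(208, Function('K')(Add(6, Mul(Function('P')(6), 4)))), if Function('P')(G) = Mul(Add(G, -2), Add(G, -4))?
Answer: -39520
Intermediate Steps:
Function('P')(G) = Mul(Add(-4, G), Add(-2, G)) (Function('P')(G) = Mul(Add(-2, G), Add(-4, G)) = Mul(Add(-4, G), Add(-2, G)))
Function('K')(B) = Mul(-5, B)
Mul(208, Function('K')(Add(6, Mul(Function('P')(6), 4)))) = Mul(208, Mul(-5, Add(6, Mul(Add(8, Pow(6, 2), Mul(-6, 6)), 4)))) = Mul(208, Mul(-5, Add(6, Mul(Add(8, 36, -36), 4)))) = Mul(208, Mul(-5, Add(6, Mul(8, 4)))) = Mul(208, Mul(-5, Add(6, 32))) = Mul(208, Mul(-5, 38)) = Mul(208, -190) = -39520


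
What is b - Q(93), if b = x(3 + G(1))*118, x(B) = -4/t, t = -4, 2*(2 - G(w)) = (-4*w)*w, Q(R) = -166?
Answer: 284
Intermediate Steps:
G(w) = 2 + 2*w² (G(w) = 2 - (-4*w)*w/2 = 2 - (-2)*w² = 2 + 2*w²)
x(B) = 1 (x(B) = -4/(-4) = -4*(-¼) = 1)
b = 118 (b = 1*118 = 118)
b - Q(93) = 118 - 1*(-166) = 118 + 166 = 284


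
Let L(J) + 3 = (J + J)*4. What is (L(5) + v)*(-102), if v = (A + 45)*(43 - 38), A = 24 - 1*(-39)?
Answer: -58854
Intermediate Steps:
A = 63 (A = 24 + 39 = 63)
v = 540 (v = (63 + 45)*(43 - 38) = 108*5 = 540)
L(J) = -3 + 8*J (L(J) = -3 + (J + J)*4 = -3 + (2*J)*4 = -3 + 8*J)
(L(5) + v)*(-102) = ((-3 + 8*5) + 540)*(-102) = ((-3 + 40) + 540)*(-102) = (37 + 540)*(-102) = 577*(-102) = -58854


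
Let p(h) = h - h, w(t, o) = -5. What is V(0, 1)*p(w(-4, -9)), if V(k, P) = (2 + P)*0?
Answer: 0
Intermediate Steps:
p(h) = 0
V(k, P) = 0
V(0, 1)*p(w(-4, -9)) = 0*0 = 0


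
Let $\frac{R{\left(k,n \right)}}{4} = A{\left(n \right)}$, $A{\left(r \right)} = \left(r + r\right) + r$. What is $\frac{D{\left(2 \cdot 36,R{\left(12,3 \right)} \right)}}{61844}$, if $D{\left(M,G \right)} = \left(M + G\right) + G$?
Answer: $\frac{36}{15461} \approx 0.0023284$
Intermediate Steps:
$A{\left(r \right)} = 3 r$ ($A{\left(r \right)} = 2 r + r = 3 r$)
$R{\left(k,n \right)} = 12 n$ ($R{\left(k,n \right)} = 4 \cdot 3 n = 12 n$)
$D{\left(M,G \right)} = M + 2 G$ ($D{\left(M,G \right)} = \left(G + M\right) + G = M + 2 G$)
$\frac{D{\left(2 \cdot 36,R{\left(12,3 \right)} \right)}}{61844} = \frac{2 \cdot 36 + 2 \cdot 12 \cdot 3}{61844} = \left(72 + 2 \cdot 36\right) \frac{1}{61844} = \left(72 + 72\right) \frac{1}{61844} = 144 \cdot \frac{1}{61844} = \frac{36}{15461}$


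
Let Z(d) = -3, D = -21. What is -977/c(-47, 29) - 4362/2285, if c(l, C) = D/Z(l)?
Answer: -2262979/15995 ≈ -141.48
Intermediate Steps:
c(l, C) = 7 (c(l, C) = -21/(-3) = -21*(-⅓) = 7)
-977/c(-47, 29) - 4362/2285 = -977/7 - 4362/2285 = -2262979/15995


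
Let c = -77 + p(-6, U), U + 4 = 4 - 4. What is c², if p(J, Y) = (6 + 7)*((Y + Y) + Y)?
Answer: 54289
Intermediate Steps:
U = -4 (U = -4 + (4 - 4) = -4 + 0 = -4)
p(J, Y) = 39*Y (p(J, Y) = 13*(2*Y + Y) = 13*(3*Y) = 39*Y)
c = -233 (c = -77 + 39*(-4) = -77 - 156 = -233)
c² = (-233)² = 54289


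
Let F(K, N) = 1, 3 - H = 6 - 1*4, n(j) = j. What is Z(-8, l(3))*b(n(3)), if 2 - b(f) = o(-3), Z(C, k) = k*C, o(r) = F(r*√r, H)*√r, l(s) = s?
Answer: -48 + 24*I*√3 ≈ -48.0 + 41.569*I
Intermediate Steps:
H = 1 (H = 3 - (6 - 1*4) = 3 - (6 - 4) = 3 - 1*2 = 3 - 2 = 1)
o(r) = √r (o(r) = 1*√r = √r)
Z(C, k) = C*k
b(f) = 2 - I*√3 (b(f) = 2 - √(-3) = 2 - I*√3)
Z(-8, l(3))*b(n(3)) = (-8*3)*(2 - I*√3) = -24*(2 - I*√3) = -48 + 24*I*√3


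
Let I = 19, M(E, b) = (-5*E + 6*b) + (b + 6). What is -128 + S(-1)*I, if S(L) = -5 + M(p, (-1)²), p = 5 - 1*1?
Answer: -356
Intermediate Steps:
p = 4 (p = 5 - 1 = 4)
M(E, b) = 6 - 5*E + 7*b (M(E, b) = (-5*E + 6*b) + (6 + b) = 6 - 5*E + 7*b)
S(L) = -12 (S(L) = -5 + (6 - 5*4 + 7*(-1)²) = -5 + (6 - 20 + 7*1) = -5 + (6 - 20 + 7) = -5 - 7 = -12)
-128 + S(-1)*I = -128 - 12*19 = -128 - 228 = -356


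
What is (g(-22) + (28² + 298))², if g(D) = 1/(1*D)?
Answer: 566582809/484 ≈ 1.1706e+6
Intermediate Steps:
g(D) = 1/D
(g(-22) + (28² + 298))² = (1/(-22) + (28² + 298))² = (-1/22 + (784 + 298))² = (-1/22 + 1082)² = (23803/22)² = 566582809/484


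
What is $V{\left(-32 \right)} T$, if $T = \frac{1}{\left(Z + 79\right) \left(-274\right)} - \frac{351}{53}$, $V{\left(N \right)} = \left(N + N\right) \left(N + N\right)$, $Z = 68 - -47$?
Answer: $- \frac{19105596416}{704317} \approx -27126.0$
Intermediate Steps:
$Z = 115$ ($Z = 68 + 47 = 115$)
$V{\left(N \right)} = 4 N^{2}$ ($V{\left(N \right)} = 2 N 2 N = 4 N^{2}$)
$T = - \frac{18657809}{2817268}$ ($T = \frac{1}{\left(115 + 79\right) \left(-274\right)} - \frac{351}{53} = \frac{1}{194} \left(- \frac{1}{274}\right) - \frac{351}{53} = - \frac{1}{53156} - \frac{351}{53} = - \frac{18657809}{2817268} \approx -6.6227$)
$V{\left(-32 \right)} T = 4 \left(-32\right)^{2} \left(- \frac{18657809}{2817268}\right) = 4 \cdot 1024 \left(- \frac{18657809}{2817268}\right) = 4096 \left(- \frac{18657809}{2817268}\right) = - \frac{19105596416}{704317}$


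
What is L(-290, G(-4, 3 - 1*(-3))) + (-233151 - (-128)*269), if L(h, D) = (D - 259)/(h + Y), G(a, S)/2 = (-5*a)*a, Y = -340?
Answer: -125192551/630 ≈ -1.9872e+5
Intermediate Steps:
G(a, S) = -10*a² (G(a, S) = 2*((-5*a)*a) = 2*(-5*a²) = -10*a²)
L(h, D) = (-259 + D)/(-340 + h) (L(h, D) = (D - 259)/(h - 340) = (-259 + D)/(-340 + h))
L(-290, G(-4, 3 - 1*(-3))) + (-233151 - (-128)*269) = (-259 - 10*(-4)²)/(-340 - 290) + (-233151 - (-128)*269) = (-259 - 10*16)/(-630) + (-233151 - 1*(-34432)) = -(-259 - 160)/630 + (-233151 + 34432) = -1/630*(-419) - 198719 = 419/630 - 198719 = -125192551/630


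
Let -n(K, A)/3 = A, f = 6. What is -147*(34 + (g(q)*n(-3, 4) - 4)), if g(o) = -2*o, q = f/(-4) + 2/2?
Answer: -2646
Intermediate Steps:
n(K, A) = -3*A
q = -½ (q = 6/(-4) + 2/2 = 6*(-¼) + 2*(½) = -3/2 + 1 = -½ ≈ -0.50000)
-147*(34 + (g(q)*n(-3, 4) - 4)) = -147*(34 + ((-2*(-½))*(-3*4) - 4)) = -147*(34 + (1*(-12) - 4)) = -147*(34 + (-12 - 4)) = -147*(34 - 16) = -147*18 = -2646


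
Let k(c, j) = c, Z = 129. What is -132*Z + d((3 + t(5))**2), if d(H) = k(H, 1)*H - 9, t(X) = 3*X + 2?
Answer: 142963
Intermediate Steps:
t(X) = 2 + 3*X
d(H) = -9 + H**2 (d(H) = H*H - 9 = H**2 - 9 = -9 + H**2)
-132*Z + d((3 + t(5))**2) = -132*129 + (-9 + ((3 + (2 + 3*5))**2)**2) = -17028 + (-9 + ((3 + (2 + 15))**2)**2) = -17028 + (-9 + ((3 + 17)**2)**2) = -17028 + (-9 + (20**2)**2) = -17028 + (-9 + 400**2) = -17028 + (-9 + 160000) = -17028 + 159991 = 142963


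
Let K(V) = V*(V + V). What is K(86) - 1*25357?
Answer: -10565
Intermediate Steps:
K(V) = 2*V² (K(V) = V*(2*V) = 2*V²)
K(86) - 1*25357 = 2*86² - 1*25357 = 2*7396 - 25357 = 14792 - 25357 = -10565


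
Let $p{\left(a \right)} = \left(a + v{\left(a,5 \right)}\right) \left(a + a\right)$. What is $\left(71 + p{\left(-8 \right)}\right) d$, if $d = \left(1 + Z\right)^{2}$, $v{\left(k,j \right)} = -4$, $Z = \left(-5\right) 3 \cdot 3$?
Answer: $509168$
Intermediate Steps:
$Z = -45$ ($Z = \left(-15\right) 3 = -45$)
$p{\left(a \right)} = 2 a \left(-4 + a\right)$ ($p{\left(a \right)} = \left(a - 4\right) \left(a + a\right) = \left(-4 + a\right) 2 a = 2 a \left(-4 + a\right)$)
$d = 1936$ ($d = \left(1 - 45\right)^{2} = \left(-44\right)^{2} = 1936$)
$\left(71 + p{\left(-8 \right)}\right) d = \left(71 + 2 \left(-8\right) \left(-4 - 8\right)\right) 1936 = \left(71 + 2 \left(-8\right) \left(-12\right)\right) 1936 = \left(71 + 192\right) 1936 = 263 \cdot 1936 = 509168$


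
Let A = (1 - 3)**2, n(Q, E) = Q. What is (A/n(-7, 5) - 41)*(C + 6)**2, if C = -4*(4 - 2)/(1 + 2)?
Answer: -9700/21 ≈ -461.90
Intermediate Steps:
A = 4 (A = (-2)**2 = 4)
C = -8/3 ≈ -2.6667
(A/n(-7, 5) - 41)*(C + 6)**2 = (4/(-7) - 41)*(-8/3 + 6)**2 = (4*(-1/7) - 41)*(10/3)**2 = (-4/7 - 41)*(100/9) = -291/7*100/9 = -9700/21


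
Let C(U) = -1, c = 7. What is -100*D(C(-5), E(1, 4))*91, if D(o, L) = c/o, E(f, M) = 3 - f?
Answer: 63700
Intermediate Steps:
D(o, L) = 7/o
-100*D(C(-5), E(1, 4))*91 = -700/(-1)*91 = -700*(-1)*91 = -100*(-7)*91 = 700*91 = 63700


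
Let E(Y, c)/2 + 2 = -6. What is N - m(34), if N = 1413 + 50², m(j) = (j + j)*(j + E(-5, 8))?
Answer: 2689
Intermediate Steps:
E(Y, c) = -16 (E(Y, c) = -4 + 2*(-6) = -4 - 12 = -16)
m(j) = 2*j*(-16 + j) (m(j) = (j + j)*(j - 16) = (2*j)*(-16 + j) = 2*j*(-16 + j))
N = 3913 (N = 1413 + 2500 = 3913)
N - m(34) = 3913 - 2*34*(-16 + 34) = 3913 - 2*34*18 = 3913 - 1*1224 = 3913 - 1224 = 2689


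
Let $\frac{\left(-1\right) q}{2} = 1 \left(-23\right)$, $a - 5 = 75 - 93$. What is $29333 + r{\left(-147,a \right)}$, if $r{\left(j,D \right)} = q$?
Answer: $29379$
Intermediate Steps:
$a = -13$ ($a = 5 + \left(75 - 93\right) = 5 - 18 = -13$)
$q = 46$ ($q = - 2 \cdot 1 \left(-23\right) = \left(-2\right) \left(-23\right) = 46$)
$r{\left(j,D \right)} = 46$
$29333 + r{\left(-147,a \right)} = 29333 + 46 = 29379$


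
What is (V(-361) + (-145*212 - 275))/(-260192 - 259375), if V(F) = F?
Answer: 31376/519567 ≈ 0.060389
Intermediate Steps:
(V(-361) + (-145*212 - 275))/(-260192 - 259375) = (-361 + (-145*212 - 275))/(-260192 - 259375) = (-361 + (-30740 - 275))/(-519567) = (-361 - 31015)*(-1/519567) = -31376*(-1/519567) = 31376/519567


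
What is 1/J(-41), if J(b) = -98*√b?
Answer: I*√41/4018 ≈ 0.0015936*I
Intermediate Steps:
1/J(-41) = 1/(-98*I*√41) = I*√41/4018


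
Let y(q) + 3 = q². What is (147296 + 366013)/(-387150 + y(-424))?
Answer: -513309/207377 ≈ -2.4752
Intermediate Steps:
y(q) = -3 + q²
(147296 + 366013)/(-387150 + y(-424)) = (147296 + 366013)/(-387150 + (-3 + (-424)²)) = 513309/(-387150 + (-3 + 179776)) = 513309/(-387150 + 179773) = 513309/(-207377) = 513309*(-1/207377) = -513309/207377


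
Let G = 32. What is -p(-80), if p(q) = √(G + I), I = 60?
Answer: -2*√23 ≈ -9.5917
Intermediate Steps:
p(q) = 2*√23 (p(q) = √(32 + 60) = √92 = 2*√23)
-p(-80) = -2*√23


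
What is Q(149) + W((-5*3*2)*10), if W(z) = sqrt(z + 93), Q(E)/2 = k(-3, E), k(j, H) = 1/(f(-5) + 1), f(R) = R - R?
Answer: 2 + 3*I*sqrt(23) ≈ 2.0 + 14.387*I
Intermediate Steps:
f(R) = 0
k(j, H) = 1 (k(j, H) = 1/(0 + 1) = 1/1 = 1)
Q(E) = 2 (Q(E) = 2*1 = 2)
W(z) = sqrt(93 + z)
Q(149) + W((-5*3*2)*10) = 2 + sqrt(93 + (-5*3*2)*10) = 2 + sqrt(93 - 15*2*10) = 2 + sqrt(93 - 30*10) = 2 + sqrt(93 - 300) = 2 + sqrt(-207) = 2 + 3*I*sqrt(23)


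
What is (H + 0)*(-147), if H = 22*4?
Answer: -12936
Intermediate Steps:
H = 88
(H + 0)*(-147) = (88 + 0)*(-147) = 88*(-147) = -12936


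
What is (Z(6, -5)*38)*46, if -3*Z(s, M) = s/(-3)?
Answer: 3496/3 ≈ 1165.3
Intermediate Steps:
Z(s, M) = s/9 (Z(s, M) = -s/(3*(-3)) = -s*(-1)/(3*3) = -(-1)*s/9 = s/9)
(Z(6, -5)*38)*46 = (((⅑)*6)*38)*46 = ((⅔)*38)*46 = (76/3)*46 = 3496/3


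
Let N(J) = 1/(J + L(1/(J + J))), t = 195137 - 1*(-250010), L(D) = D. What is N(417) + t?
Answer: 154812779347/347779 ≈ 4.4515e+5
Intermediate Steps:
t = 445147 (t = 195137 + 250010 = 445147)
N(J) = 1/(J + 1/(2*J)) (N(J) = 1/(J + 1/(J + J)) = 1/(J + 1/(2*J)))
N(417) + t = 2*417/(1 + 2*417**2) + 445147 = 2*417/(1 + 2*173889) + 445147 = 2*417/(1 + 347778) + 445147 = 2*417/347779 + 445147 = 2*417*(1/347779) + 445147 = 834/347779 + 445147 = 154812779347/347779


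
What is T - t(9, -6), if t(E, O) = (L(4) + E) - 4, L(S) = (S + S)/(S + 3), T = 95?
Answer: 622/7 ≈ 88.857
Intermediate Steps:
L(S) = 2*S/(3 + S) (L(S) = (2*S)/(3 + S) = 2*S/(3 + S))
t(E, O) = -20/7 + E (t(E, O) = (2*4/(3 + 4) + E) - 4 = (2*4/7 + E) - 4 = (2*4*(⅐) + E) - 4 = (8/7 + E) - 4 = -20/7 + E)
T - t(9, -6) = 95 - (-20/7 + 9) = 95 - 1*43/7 = 95 - 43/7 = 622/7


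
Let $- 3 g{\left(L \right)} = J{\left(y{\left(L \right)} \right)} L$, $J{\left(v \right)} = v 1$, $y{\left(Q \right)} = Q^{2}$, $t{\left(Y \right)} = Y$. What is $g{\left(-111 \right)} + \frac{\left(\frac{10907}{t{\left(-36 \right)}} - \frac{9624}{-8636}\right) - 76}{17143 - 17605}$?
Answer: $\frac{16369883152597}{35908488} \approx 4.5588 \cdot 10^{5}$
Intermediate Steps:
$J{\left(v \right)} = v$
$g{\left(L \right)} = - \frac{L^{3}}{3}$ ($g{\left(L \right)} = - \frac{L^{2} L}{3} = - \frac{L^{3}}{3}$)
$g{\left(-111 \right)} + \frac{\left(\frac{10907}{t{\left(-36 \right)}} - \frac{9624}{-8636}\right) - 76}{17143 - 17605} = - \frac{\left(-111\right)^{3}}{3} + \frac{\left(\frac{10907}{-36} - \frac{9624}{-8636}\right) - 76}{17143 - 17605} = \left(- \frac{1}{3}\right) \left(-1367631\right) + \frac{\left(10907 \left(- \frac{1}{36}\right) - - \frac{2406}{2159}\right) - 76}{-462} = 455877 + \left(\left(- \frac{10907}{36} + \frac{2406}{2159}\right) - 76\right) \left(- \frac{1}{462}\right) = 455877 + \left(- \frac{23461597}{77724} - 76\right) \left(- \frac{1}{462}\right) = 455877 - - \frac{29368621}{35908488} = 455877 + \frac{29368621}{35908488} = \frac{16369883152597}{35908488}$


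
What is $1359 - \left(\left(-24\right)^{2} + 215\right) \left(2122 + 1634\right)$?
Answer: $-2969637$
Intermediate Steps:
$1359 - \left(\left(-24\right)^{2} + 215\right) \left(2122 + 1634\right) = 1359 - \left(576 + 215\right) 3756 = 1359 - 791 \cdot 3756 = 1359 - 2970996 = -2969637$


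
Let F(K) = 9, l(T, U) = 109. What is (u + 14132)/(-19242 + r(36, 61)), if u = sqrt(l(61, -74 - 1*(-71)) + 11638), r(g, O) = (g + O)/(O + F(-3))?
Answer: -989240/1346843 - 70*sqrt(11747)/1346843 ≈ -0.74012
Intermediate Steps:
r(g, O) = (O + g)/(9 + O) (r(g, O) = (g + O)/(O + 9) = (O + g)/(9 + O))
u = sqrt(11747) (u = sqrt(109 + 11638) = sqrt(11747) ≈ 108.38)
(u + 14132)/(-19242 + r(36, 61)) = (sqrt(11747) + 14132)/(-19242 + (61 + 36)/(9 + 61)) = (14132 + sqrt(11747))/(-19242 + 97/70) = (14132 + sqrt(11747))/(-1346843/70) = (14132 + sqrt(11747))*(-70/1346843) = -989240/1346843 - 70*sqrt(11747)/1346843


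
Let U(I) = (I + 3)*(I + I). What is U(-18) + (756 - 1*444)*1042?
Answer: 325644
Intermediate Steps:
U(I) = 2*I*(3 + I) (U(I) = (3 + I)*(2*I) = 2*I*(3 + I))
U(-18) + (756 - 1*444)*1042 = 2*(-18)*(3 - 18) + (756 - 1*444)*1042 = 2*(-18)*(-15) + (756 - 444)*1042 = 540 + 312*1042 = 540 + 325104 = 325644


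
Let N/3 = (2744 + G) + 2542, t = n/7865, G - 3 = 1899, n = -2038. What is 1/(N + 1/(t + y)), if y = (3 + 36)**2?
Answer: 11960627/257918968493 ≈ 4.6374e-5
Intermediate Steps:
G = 1902 (G = 3 + 1899 = 1902)
y = 1521 (y = 39**2 = 1521)
t = -2038/7865 ≈ -0.25912
N = 21564 (N = 3*((2744 + 1902) + 2542) = 3*(4646 + 2542) = 3*7188 = 21564)
1/(N + 1/(t + y)) = 1/(21564 + 1/(-2038/7865 + 1521)) = 1/(21564 + 1/(11960627/7865)) = 1/(21564 + 7865/11960627) = 1/(257918968493/11960627) = 11960627/257918968493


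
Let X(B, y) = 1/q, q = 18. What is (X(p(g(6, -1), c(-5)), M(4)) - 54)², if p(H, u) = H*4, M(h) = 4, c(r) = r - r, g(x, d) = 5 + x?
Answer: 942841/324 ≈ 2910.0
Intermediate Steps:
c(r) = 0
p(H, u) = 4*H
X(B, y) = 1/18
(X(p(g(6, -1), c(-5)), M(4)) - 54)² = (1/18 - 54)² = (-971/18)² = 942841/324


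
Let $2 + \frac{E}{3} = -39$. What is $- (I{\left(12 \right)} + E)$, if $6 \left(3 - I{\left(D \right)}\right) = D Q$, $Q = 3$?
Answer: $126$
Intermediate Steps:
$E = -123$ ($E = -6 + 3 \left(-39\right) = -6 - 117 = -123$)
$I{\left(D \right)} = 3 - \frac{D}{2}$ ($I{\left(D \right)} = 3 - \frac{D 3}{6} = 3 - \frac{3 D}{6} = 3 - \frac{D}{2}$)
$- (I{\left(12 \right)} + E) = - (\left(3 - 6\right) - 123) = - (-3 - 123) = \left(-1\right) \left(-126\right) = 126$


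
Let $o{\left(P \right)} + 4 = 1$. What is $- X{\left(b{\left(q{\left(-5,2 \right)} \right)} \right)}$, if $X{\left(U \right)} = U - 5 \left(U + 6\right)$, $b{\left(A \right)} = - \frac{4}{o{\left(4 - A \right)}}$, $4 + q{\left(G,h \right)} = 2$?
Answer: $\frac{106}{3} \approx 35.333$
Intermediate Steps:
$o{\left(P \right)} = -3$ ($o{\left(P \right)} = -4 + 1 = -3$)
$q{\left(G,h \right)} = -2$ ($q{\left(G,h \right)} = -4 + 2 = -2$)
$b{\left(A \right)} = \frac{4}{3}$ ($b{\left(A \right)} = - \frac{4}{-3} = \left(-4\right) \left(- \frac{1}{3}\right) = \frac{4}{3}$)
$X{\left(U \right)} = -30 - 4 U$ ($X{\left(U \right)} = U - 5 \left(6 + U\right) = U - \left(30 + 5 U\right) = -30 - 4 U$)
$- X{\left(b{\left(q{\left(-5,2 \right)} \right)} \right)} = - (-30 - \frac{16}{3}) = \left(-1\right) \left(- \frac{106}{3}\right) = \frac{106}{3}$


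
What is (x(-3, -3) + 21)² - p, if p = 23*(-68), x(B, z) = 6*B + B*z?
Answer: 1708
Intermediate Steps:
p = -1564
(x(-3, -3) + 21)² - p = (-3*(6 - 3) + 21)² - 1*(-1564) = (-3*3 + 21)² + 1564 = (-9 + 21)² + 1564 = 12² + 1564 = 144 + 1564 = 1708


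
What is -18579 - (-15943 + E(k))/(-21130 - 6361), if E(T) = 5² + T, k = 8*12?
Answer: -510771111/27491 ≈ -18580.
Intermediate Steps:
k = 96
E(T) = 25 + T
-18579 - (-15943 + E(k))/(-21130 - 6361) = -18579 - (-15943 + (25 + 96))/(-21130 - 6361) = -18579 - (-15943 + 121)/(-27491) = -18579 - (-15822)*(-1)/27491 = -18579 - 1*15822/27491 = -18579 - 15822/27491 = -510771111/27491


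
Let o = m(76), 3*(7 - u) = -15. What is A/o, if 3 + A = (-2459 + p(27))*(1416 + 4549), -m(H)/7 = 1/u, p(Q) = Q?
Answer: 174082596/7 ≈ 2.4869e+7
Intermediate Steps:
u = 12 (u = 7 - ⅓*(-15) = 7 + 5 = 12)
m(H) = -7/12
A = -14506883 (A = -3 + (-2459 + 27)*(1416 + 4549) = -3 - 2432*5965 = -3 - 14506880 = -14506883)
o = -7/12 ≈ -0.58333
A/o = -14506883/(-7/12) = -14506883*(-12/7) = 174082596/7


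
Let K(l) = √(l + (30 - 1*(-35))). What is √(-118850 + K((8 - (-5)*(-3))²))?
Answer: √(-118850 + √114) ≈ 344.73*I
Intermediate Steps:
K(l) = √(65 + l) (K(l) = √(l + (30 + 35)) = √(l + 65) = √(65 + l))
√(-118850 + K((8 - (-5)*(-3))²)) = √(-118850 + √(65 + (8 - (-5)*(-3))²)) = √(-118850 + √(65 + (8 - 1*15)²)) = √(-118850 + √(65 + (8 - 15)²)) = √(-118850 + √(65 + (-7)²)) = √(-118850 + √(65 + 49)) = √(-118850 + √114)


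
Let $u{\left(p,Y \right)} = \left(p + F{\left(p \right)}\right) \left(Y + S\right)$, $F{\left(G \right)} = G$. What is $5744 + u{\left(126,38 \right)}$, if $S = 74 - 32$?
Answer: $25904$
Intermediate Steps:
$S = 42$
$u{\left(p,Y \right)} = 2 p \left(42 + Y\right)$ ($u{\left(p,Y \right)} = \left(p + p\right) \left(Y + 42\right) = 2 p \left(42 + Y\right)$)
$5744 + u{\left(126,38 \right)} = 5744 + 2 \cdot 126 \left(42 + 38\right) = 5744 + 2 \cdot 126 \cdot 80 = 5744 + 20160 = 25904$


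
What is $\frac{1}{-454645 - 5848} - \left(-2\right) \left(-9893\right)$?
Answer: $- \frac{9111314499}{460493} \approx -19786.0$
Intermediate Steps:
$\frac{1}{-454645 - 5848} - \left(-2\right) \left(-9893\right) = \frac{1}{-460493} - 19786 = - \frac{1}{460493} - 19786 = - \frac{9111314499}{460493}$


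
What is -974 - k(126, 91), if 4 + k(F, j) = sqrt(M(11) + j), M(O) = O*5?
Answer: -970 - sqrt(146) ≈ -982.08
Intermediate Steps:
M(O) = 5*O
k(F, j) = -4 + sqrt(55 + j) (k(F, j) = -4 + sqrt(5*11 + j) = -4 + sqrt(55 + j))
-974 - k(126, 91) = -974 - (-4 + sqrt(55 + 91)) = -974 - (-4 + sqrt(146)) = -974 + (4 - sqrt(146)) = -970 - sqrt(146)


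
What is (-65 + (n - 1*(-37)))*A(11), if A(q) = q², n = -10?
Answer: -4598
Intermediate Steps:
(-65 + (n - 1*(-37)))*A(11) = (-65 + (-10 - 1*(-37)))*11² = (-65 + (-10 + 37))*121 = (-65 + 27)*121 = -38*121 = -4598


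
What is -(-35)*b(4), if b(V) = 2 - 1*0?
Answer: 70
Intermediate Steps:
b(V) = 2 (b(V) = 2 + 0 = 2)
-(-35)*b(4) = -(-35)*2 = -5*(-14) = 70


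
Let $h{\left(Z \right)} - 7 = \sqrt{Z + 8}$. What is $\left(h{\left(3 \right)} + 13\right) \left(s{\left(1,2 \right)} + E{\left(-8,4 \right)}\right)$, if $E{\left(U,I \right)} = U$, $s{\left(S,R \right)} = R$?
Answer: $-120 - 6 \sqrt{11} \approx -139.9$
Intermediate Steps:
$h{\left(Z \right)} = 7 + \sqrt{8 + Z}$ ($h{\left(Z \right)} = 7 + \sqrt{Z + 8} = 7 + \sqrt{8 + Z}$)
$\left(h{\left(3 \right)} + 13\right) \left(s{\left(1,2 \right)} + E{\left(-8,4 \right)}\right) = \left(\left(7 + \sqrt{8 + 3}\right) + 13\right) \left(2 - 8\right) = \left(\left(7 + \sqrt{11}\right) + 13\right) \left(-6\right) = \left(20 + \sqrt{11}\right) \left(-6\right) = -120 - 6 \sqrt{11}$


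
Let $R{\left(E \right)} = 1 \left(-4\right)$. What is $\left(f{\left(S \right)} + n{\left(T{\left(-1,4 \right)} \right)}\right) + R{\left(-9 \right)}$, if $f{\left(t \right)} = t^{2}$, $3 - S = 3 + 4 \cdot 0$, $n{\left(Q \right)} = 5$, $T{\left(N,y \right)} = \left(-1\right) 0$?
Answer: $1$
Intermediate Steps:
$T{\left(N,y \right)} = 0$
$R{\left(E \right)} = -4$
$S = 0$ ($S = 3 - \left(3 + 4 \cdot 0\right) = 3 - \left(3 + 0\right) = 3 - 3 = 0$)
$\left(f{\left(S \right)} + n{\left(T{\left(-1,4 \right)} \right)}\right) + R{\left(-9 \right)} = \left(0^{2} + 5\right) - 4 = \left(0 + 5\right) - 4 = 5 - 4 = 1$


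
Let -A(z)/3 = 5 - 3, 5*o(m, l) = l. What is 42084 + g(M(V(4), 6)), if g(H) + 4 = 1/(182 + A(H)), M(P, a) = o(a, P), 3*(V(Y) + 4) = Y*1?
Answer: 7406081/176 ≈ 42080.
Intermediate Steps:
o(m, l) = l/5
V(Y) = -4 + Y/3 (V(Y) = -4 + (Y*1)/3 = -4 + Y/3)
A(z) = -6 (A(z) = -3*(5 - 3) = -3*2 = -6)
M(P, a) = P/5
g(H) = -703/176 (g(H) = -4 + 1/(182 - 6) = -4 + 1/176 = -703/176)
42084 + g(M(V(4), 6)) = 42084 - 703/176 = 7406081/176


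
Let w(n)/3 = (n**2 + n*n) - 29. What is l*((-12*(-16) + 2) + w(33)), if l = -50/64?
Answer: -166025/32 ≈ -5188.3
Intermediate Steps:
l = -25/32 (l = -50*1/64 = -25/32 ≈ -0.78125)
w(n) = -87 + 6*n**2 (w(n) = 3*((n**2 + n*n) - 29) = 3*((n**2 + n**2) - 29) = 3*(2*n**2 - 29) = 3*(-29 + 2*n**2) = -87 + 6*n**2)
l*((-12*(-16) + 2) + w(33)) = -25*((-12*(-16) + 2) + (-87 + 6*33**2))/32 = -25*((192 + 2) + (-87 + 6*1089))/32 = -25*(194 + (-87 + 6534))/32 = -25*(194 + 6447)/32 = -25/32*6641 = -166025/32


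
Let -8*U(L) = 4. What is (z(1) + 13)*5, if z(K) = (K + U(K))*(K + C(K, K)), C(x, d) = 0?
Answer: 135/2 ≈ 67.500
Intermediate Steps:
U(L) = -½ (U(L) = -⅛*4 = -½)
z(K) = K*(-½ + K) (z(K) = (K - ½)*(K + 0) = (-½ + K)*K = K*(-½ + K))
(z(1) + 13)*5 = (1*(-½ + 1) + 13)*5 = (1*(½) + 13)*5 = (½ + 13)*5 = (27/2)*5 = 135/2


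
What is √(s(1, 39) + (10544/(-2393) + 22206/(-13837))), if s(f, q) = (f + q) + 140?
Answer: √190761636862855454/33111941 ≈ 13.190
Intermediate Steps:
s(f, q) = 140 + f + q
√(s(1, 39) + (10544/(-2393) + 22206/(-13837))) = √((140 + 1 + 39) + (10544/(-2393) + 22206/(-13837))) = √(180 + (10544*(-1/2393) + 22206*(-1/13837))) = √(180 + (-10544/2393 - 22206/13837)) = √(180 - 199036286/33111941) = √(5761113094/33111941) = √190761636862855454/33111941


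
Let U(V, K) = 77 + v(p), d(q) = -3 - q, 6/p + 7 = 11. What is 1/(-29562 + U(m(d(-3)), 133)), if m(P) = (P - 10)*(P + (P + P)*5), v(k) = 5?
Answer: -1/29480 ≈ -3.3921e-5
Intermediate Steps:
p = 3/2 (p = 6/(-7 + 11) = 6/4 = 6*(¼) = 3/2 ≈ 1.5000)
m(P) = 11*P*(-10 + P) (m(P) = (-10 + P)*(P + (2*P)*5) = (-10 + P)*(P + 10*P) = (-10 + P)*(11*P) = 11*P*(-10 + P))
U(V, K) = 82 (U(V, K) = 77 + 5 = 82)
1/(-29562 + U(m(d(-3)), 133)) = 1/(-29562 + 82) = 1/(-29480) = -1/29480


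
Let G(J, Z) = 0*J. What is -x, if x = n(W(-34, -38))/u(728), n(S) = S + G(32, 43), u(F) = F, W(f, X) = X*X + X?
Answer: -703/364 ≈ -1.9313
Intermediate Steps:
G(J, Z) = 0
W(f, X) = X + X² (W(f, X) = X² + X = X + X²)
n(S) = S (n(S) = S + 0 = S)
x = 703/364 (x = -38*(1 - 38)/728 = -38*(-37)*(1/728) = 1406*(1/728) = 703/364 ≈ 1.9313)
-x = -1*703/364 = -703/364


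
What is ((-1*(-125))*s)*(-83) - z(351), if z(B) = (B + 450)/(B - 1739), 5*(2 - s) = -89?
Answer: -285129099/1388 ≈ -2.0542e+5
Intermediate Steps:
s = 99/5 (s = 2 - ⅕*(-89) = 2 + 89/5 = 99/5 ≈ 19.800)
z(B) = (450 + B)/(-1739 + B)
((-1*(-125))*s)*(-83) - z(351) = (-1*(-125)*(99/5))*(-83) - (450 + 351)/(-1739 + 351) = (125*(99/5))*(-83) - 801/(-1388) = 2475*(-83) - (-1)*801/1388 = -205425 - 1*(-801/1388) = -205425 + 801/1388 = -285129099/1388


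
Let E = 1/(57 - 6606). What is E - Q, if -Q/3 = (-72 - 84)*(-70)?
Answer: 214545239/6549 ≈ 32760.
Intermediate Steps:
Q = -32760 (Q = -3*(-72 - 84)*(-70) = -(-468)*(-70) = -3*10920 = -32760)
E = -1/6549 (E = 1/(-6549) = -1/6549 ≈ -0.00015269)
E - Q = -1/6549 - 1*(-32760) = -1/6549 + 32760 = 214545239/6549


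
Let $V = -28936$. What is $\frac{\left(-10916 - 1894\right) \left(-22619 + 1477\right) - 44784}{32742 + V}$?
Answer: $\frac{135392118}{1903} \approx 71147.0$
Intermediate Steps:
$\frac{\left(-10916 - 1894\right) \left(-22619 + 1477\right) - 44784}{32742 + V} = \frac{\left(-10916 - 1894\right) \left(-22619 + 1477\right) - 44784}{32742 - 28936} = \frac{\left(-12810\right) \left(-21142\right) - 44784}{3806} = \left(270829020 - 44784\right) \frac{1}{3806} = 270784236 \cdot \frac{1}{3806} = \frac{135392118}{1903}$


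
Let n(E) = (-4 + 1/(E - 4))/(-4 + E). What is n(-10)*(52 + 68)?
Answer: 1710/49 ≈ 34.898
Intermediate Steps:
n(E) = (-4 + 1/(-4 + E))/(-4 + E)
n(-10)*(52 + 68) = ((17 - 4*(-10))/(-4 - 10)**2)*(52 + 68) = ((17 + 40)/(-14)**2)*120 = ((1/196)*57)*120 = (57/196)*120 = 1710/49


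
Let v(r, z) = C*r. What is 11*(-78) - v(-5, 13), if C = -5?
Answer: -883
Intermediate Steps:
v(r, z) = -5*r
11*(-78) - v(-5, 13) = 11*(-78) - (-5)*(-5) = -858 - 1*25 = -858 - 25 = -883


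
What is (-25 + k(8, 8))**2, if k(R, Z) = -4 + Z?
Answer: 441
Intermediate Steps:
(-25 + k(8, 8))**2 = (-25 + (-4 + 8))**2 = (-25 + 4)**2 = (-21)**2 = 441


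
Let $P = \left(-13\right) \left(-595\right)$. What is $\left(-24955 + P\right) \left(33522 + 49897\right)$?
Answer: $-1436475180$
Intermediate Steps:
$P = 7735$
$\left(-24955 + P\right) \left(33522 + 49897\right) = \left(-24955 + 7735\right) \left(33522 + 49897\right) = \left(-17220\right) 83419 = -1436475180$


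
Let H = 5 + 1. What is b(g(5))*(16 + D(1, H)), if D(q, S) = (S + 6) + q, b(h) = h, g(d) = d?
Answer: 145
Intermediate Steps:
H = 6
D(q, S) = 6 + S + q (D(q, S) = (6 + S) + q = 6 + S + q)
b(g(5))*(16 + D(1, H)) = 5*(16 + (6 + 6 + 1)) = 5*(16 + 13) = 5*29 = 145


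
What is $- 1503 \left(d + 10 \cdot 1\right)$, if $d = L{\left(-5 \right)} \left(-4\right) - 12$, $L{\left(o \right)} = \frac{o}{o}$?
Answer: $9018$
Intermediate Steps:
$L{\left(o \right)} = 1$
$d = -16$ ($d = 1 \left(-4\right) - 12 = -4 - 12 = -16$)
$- 1503 \left(d + 10 \cdot 1\right) = - 1503 \left(-16 + 10 \cdot 1\right) = - 1503 \left(-16 + 10\right) = \left(-1503\right) \left(-6\right) = 9018$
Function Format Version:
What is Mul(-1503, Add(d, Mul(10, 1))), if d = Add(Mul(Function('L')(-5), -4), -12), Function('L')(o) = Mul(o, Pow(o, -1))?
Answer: 9018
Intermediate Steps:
Function('L')(o) = 1
d = -16 (d = Add(Mul(1, -4), -12) = Add(-4, -12) = -16)
Mul(-1503, Add(d, Mul(10, 1))) = Mul(-1503, Add(-16, Mul(10, 1))) = Mul(-1503, Add(-16, 10)) = Mul(-1503, -6) = 9018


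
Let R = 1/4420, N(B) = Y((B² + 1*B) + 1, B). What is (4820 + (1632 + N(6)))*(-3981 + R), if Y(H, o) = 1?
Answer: -113547110607/4420 ≈ -2.5689e+7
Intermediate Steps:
N(B) = 1
R = 1/4420 ≈ 0.00022624
(4820 + (1632 + N(6)))*(-3981 + R) = (4820 + (1632 + 1))*(-3981 + 1/4420) = (4820 + 1633)*(-17596019/4420) = 6453*(-17596019/4420) = -113547110607/4420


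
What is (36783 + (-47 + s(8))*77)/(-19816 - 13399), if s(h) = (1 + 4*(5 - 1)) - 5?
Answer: -34088/33215 ≈ -1.0263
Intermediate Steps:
s(h) = 12 (s(h) = (1 + 4*4) - 5 = (1 + 16) - 5 = 17 - 5 = 12)
(36783 + (-47 + s(8))*77)/(-19816 - 13399) = (36783 + (-47 + 12)*77)/(-19816 - 13399) = (36783 - 35*77)/(-33215) = (36783 - 2695)*(-1/33215) = 34088*(-1/33215) = -34088/33215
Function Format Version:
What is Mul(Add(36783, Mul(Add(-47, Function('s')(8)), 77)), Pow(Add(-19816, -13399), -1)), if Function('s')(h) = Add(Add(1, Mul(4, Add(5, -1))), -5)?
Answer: Rational(-34088, 33215) ≈ -1.0263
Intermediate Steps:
Function('s')(h) = 12 (Function('s')(h) = Add(Add(1, Mul(4, 4)), -5) = Add(Add(1, 16), -5) = Add(17, -5) = 12)
Mul(Add(36783, Mul(Add(-47, Function('s')(8)), 77)), Pow(Add(-19816, -13399), -1)) = Mul(Add(36783, Mul(Add(-47, 12), 77)), Pow(Add(-19816, -13399), -1)) = Mul(Add(36783, Mul(-35, 77)), Pow(-33215, -1)) = Mul(Add(36783, -2695), Rational(-1, 33215)) = Mul(34088, Rational(-1, 33215)) = Rational(-34088, 33215)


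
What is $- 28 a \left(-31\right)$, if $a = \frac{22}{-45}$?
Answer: $- \frac{19096}{45} \approx -424.36$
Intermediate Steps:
$a = - \frac{22}{45}$ ($a = 22 \left(- \frac{1}{45}\right) = - \frac{22}{45} \approx -0.48889$)
$- 28 a \left(-31\right) = \left(-28\right) \left(- \frac{22}{45}\right) \left(-31\right) = \frac{616}{45} \left(-31\right) = - \frac{19096}{45}$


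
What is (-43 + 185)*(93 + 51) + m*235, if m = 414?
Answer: 117738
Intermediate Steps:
(-43 + 185)*(93 + 51) + m*235 = (-43 + 185)*(93 + 51) + 414*235 = 142*144 + 97290 = 20448 + 97290 = 117738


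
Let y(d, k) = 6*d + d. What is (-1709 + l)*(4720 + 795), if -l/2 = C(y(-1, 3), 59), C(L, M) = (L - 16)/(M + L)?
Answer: -244926665/26 ≈ -9.4203e+6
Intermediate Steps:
y(d, k) = 7*d
C(L, M) = (-16 + L)/(L + M)
l = 23/26 (l = -2*(-16 + 7*(-1))/(7*(-1) + 59) = -2*(-16 - 7)/(-7 + 59) = -2*(-23)/52 = -(-23)/26 = -2*(-23/52) = 23/26 ≈ 0.88461)
(-1709 + l)*(4720 + 795) = (-1709 + 23/26)*(4720 + 795) = -44411/26*5515 = -244926665/26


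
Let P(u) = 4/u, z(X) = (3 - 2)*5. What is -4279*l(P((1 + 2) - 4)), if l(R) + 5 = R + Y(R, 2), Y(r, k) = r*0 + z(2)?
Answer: 17116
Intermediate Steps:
z(X) = 5 (z(X) = 1*5 = 5)
Y(r, k) = 5 (Y(r, k) = r*0 + 5 = 0 + 5 = 5)
l(R) = R (l(R) = -5 + (R + 5) = -5 + (5 + R) = R)
-4279*l(P((1 + 2) - 4)) = -17116/((1 + 2) - 4) = -17116/(3 - 4) = -17116/(-1) = -17116*(-1) = -4279*(-4) = 17116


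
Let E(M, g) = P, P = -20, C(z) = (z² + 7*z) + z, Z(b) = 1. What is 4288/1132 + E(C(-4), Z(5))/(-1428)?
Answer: 384119/101031 ≈ 3.8020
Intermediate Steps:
C(z) = z² + 8*z
E(M, g) = -20
4288/1132 + E(C(-4), Z(5))/(-1428) = 4288/1132 - 20/(-1428) = 4288*(1/1132) - 20*(-1/1428) = 1072/283 + 5/357 = 384119/101031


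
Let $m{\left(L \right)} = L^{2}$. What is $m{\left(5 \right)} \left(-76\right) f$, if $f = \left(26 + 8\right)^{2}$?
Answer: $-2196400$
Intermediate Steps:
$f = 1156$ ($f = 34^{2} = 1156$)
$m{\left(5 \right)} \left(-76\right) f = 5^{2} \left(-76\right) 1156 = 25 \left(-76\right) 1156 = \left(-1900\right) 1156 = -2196400$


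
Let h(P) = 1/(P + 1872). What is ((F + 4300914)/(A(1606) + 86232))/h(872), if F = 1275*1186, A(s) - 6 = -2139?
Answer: 5317015872/28033 ≈ 1.8967e+5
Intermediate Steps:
h(P) = 1/(1872 + P)
A(s) = -2133 (A(s) = 6 - 2139 = -2133)
F = 1512150
((F + 4300914)/(A(1606) + 86232))/h(872) = ((1512150 + 4300914)/(-2133 + 86232))/(1/(1872 + 872)) = (5813064/84099)/(1/2744) = (5813064*(1/84099))/(1/2744) = (1937688/28033)*2744 = 5317015872/28033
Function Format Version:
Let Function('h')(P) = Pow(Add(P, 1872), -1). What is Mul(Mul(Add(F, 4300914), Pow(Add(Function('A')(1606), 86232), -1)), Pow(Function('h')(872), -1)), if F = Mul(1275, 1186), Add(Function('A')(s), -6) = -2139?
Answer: Rational(5317015872, 28033) ≈ 1.8967e+5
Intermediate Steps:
Function('h')(P) = Pow(Add(1872, P), -1)
Function('A')(s) = -2133 (Function('A')(s) = Add(6, -2139) = -2133)
F = 1512150
Mul(Mul(Add(F, 4300914), Pow(Add(Function('A')(1606), 86232), -1)), Pow(Function('h')(872), -1)) = Mul(Mul(Add(1512150, 4300914), Pow(Add(-2133, 86232), -1)), Pow(Pow(Add(1872, 872), -1), -1)) = Mul(Mul(5813064, Pow(84099, -1)), Pow(Pow(2744, -1), -1)) = Mul(Mul(5813064, Rational(1, 84099)), Pow(Rational(1, 2744), -1)) = Mul(Rational(1937688, 28033), 2744) = Rational(5317015872, 28033)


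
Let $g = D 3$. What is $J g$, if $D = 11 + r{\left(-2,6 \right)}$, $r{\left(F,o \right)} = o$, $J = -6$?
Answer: $-306$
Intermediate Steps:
$D = 17$ ($D = 11 + 6 = 17$)
$g = 51$ ($g = 17 \cdot 3 = 51$)
$J g = \left(-6\right) 51 = -306$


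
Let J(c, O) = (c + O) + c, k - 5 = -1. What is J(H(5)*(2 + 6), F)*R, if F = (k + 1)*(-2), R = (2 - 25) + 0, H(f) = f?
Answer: -1610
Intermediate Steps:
k = 4 (k = 5 - 1 = 4)
R = -23 (R = -23 + 0 = -23)
F = -10 (F = (4 + 1)*(-2) = 5*(-2) = -10)
J(c, O) = O + 2*c (J(c, O) = (O + c) + c = O + 2*c)
J(H(5)*(2 + 6), F)*R = (-10 + 2*(5*(2 + 6)))*(-23) = (-10 + 2*(5*8))*(-23) = (-10 + 2*40)*(-23) = (-10 + 80)*(-23) = 70*(-23) = -1610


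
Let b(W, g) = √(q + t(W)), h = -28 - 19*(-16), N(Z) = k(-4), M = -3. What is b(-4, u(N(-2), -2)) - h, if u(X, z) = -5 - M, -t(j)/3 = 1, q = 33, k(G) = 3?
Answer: -276 + √30 ≈ -270.52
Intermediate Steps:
N(Z) = 3
t(j) = -3 (t(j) = -3*1 = -3)
h = 276 (h = -28 + 304 = 276)
u(X, z) = -2 (u(X, z) = -5 - 1*(-3) = -5 + 3 = -2)
b(W, g) = √30 (b(W, g) = √(33 - 3) = √30)
b(-4, u(N(-2), -2)) - h = √30 - 1*276 = √30 - 276 = -276 + √30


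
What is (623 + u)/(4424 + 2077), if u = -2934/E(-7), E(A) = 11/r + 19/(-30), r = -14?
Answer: 400897/968649 ≈ 0.41387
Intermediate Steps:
E(A) = -149/105 (E(A) = 11/(-14) + 19/(-30) = 11*(-1/14) + 19*(-1/30) = -11/14 - 19/30 = -149/105)
u = 308070/149 (u = -2934/(-149/105) = -2934*(-105/149) = 308070/149 ≈ 2067.6)
(623 + u)/(4424 + 2077) = (623 + 308070/149)/(4424 + 2077) = (400897/149)/6501 = (400897/149)*(1/6501) = 400897/968649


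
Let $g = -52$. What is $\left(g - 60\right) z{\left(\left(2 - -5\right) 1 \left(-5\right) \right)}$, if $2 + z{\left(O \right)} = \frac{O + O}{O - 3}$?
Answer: $\frac{336}{19} \approx 17.684$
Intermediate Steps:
$z{\left(O \right)} = -2 + \frac{2 O}{-3 + O}$ ($z{\left(O \right)} = -2 + \frac{O + O}{O - 3} = -2 + \frac{2 O}{-3 + O}$)
$\left(g - 60\right) z{\left(\left(2 - -5\right) 1 \left(-5\right) \right)} = \left(-52 - 60\right) \frac{6}{-3 + \left(2 - -5\right) 1 \left(-5\right)} = - 112 \frac{6}{-3 + \left(2 + 5\right) 1 \left(-5\right)} = - 112 \frac{6}{-3 + 7 \cdot 1 \left(-5\right)} = - 112 \frac{6}{-3 + 7 \left(-5\right)} = - 112 \frac{6}{-3 - 35} = - 112 \frac{6}{-38} = - 112 \cdot 6 \left(- \frac{1}{38}\right) = \left(-112\right) \left(- \frac{3}{19}\right) = \frac{336}{19}$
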